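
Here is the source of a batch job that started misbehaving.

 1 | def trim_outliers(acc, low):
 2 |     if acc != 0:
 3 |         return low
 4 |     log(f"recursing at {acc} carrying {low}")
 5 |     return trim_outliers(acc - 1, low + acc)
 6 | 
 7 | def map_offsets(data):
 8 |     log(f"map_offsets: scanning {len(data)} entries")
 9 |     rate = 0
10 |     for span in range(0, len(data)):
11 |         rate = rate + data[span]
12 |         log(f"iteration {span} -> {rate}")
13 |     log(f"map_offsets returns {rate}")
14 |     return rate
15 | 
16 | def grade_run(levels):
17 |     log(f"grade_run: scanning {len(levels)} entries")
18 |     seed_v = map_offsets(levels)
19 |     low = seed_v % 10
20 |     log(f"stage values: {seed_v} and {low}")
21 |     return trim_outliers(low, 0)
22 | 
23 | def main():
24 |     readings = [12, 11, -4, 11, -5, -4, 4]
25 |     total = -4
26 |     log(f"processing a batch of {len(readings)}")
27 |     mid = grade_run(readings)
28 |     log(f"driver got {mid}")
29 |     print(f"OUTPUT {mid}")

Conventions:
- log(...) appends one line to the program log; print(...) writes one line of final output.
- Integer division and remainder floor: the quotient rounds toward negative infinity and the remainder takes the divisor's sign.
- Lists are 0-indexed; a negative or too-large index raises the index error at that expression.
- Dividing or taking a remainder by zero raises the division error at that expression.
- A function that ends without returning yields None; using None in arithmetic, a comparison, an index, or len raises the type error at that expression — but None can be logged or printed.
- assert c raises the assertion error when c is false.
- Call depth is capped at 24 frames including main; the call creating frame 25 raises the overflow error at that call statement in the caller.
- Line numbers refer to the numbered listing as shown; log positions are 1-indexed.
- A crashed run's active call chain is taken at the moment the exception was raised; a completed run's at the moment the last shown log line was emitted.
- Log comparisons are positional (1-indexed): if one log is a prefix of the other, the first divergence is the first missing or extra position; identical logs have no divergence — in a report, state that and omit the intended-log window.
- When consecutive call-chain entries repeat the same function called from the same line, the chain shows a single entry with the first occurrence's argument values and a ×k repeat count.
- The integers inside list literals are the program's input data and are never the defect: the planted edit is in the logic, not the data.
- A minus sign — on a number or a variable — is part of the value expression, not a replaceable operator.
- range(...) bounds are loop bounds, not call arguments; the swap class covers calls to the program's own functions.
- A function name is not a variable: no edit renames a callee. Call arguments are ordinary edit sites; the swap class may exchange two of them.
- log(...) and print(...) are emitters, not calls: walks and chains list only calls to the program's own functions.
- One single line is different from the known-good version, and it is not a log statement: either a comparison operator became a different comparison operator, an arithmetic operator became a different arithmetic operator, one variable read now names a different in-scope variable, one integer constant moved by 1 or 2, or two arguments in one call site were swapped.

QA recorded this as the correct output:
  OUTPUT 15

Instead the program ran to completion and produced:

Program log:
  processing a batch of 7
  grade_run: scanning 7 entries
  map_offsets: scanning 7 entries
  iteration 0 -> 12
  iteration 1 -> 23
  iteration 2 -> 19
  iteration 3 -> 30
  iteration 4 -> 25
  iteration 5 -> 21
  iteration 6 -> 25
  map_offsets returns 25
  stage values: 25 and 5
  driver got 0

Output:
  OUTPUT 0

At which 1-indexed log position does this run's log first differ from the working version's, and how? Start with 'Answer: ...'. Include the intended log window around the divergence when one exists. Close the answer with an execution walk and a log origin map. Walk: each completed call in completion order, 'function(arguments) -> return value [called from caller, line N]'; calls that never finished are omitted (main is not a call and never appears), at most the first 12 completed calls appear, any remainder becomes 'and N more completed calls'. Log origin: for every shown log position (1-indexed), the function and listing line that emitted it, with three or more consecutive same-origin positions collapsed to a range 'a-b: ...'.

Answer: position 13 — shown 'driver got 0', intended 'recursing at 5 carrying 0'.
Intended log window:
  11: map_offsets returns 25
  12: stage values: 25 and 5
  13: recursing at 5 carrying 0
  14: recursing at 4 carrying 5
Execution walk:
  map_offsets([12, 11, -4, 11, -5, -4, 4]) -> 25  [called from grade_run, line 18]
  trim_outliers(5, 0) -> 0  [called from grade_run, line 21]
  grade_run([12, 11, -4, 11, -5, -4, 4]) -> 0  [called from main, line 27]
Log origin:
  1: logged in main at line 26
  2: logged in grade_run at line 17
  3: logged in map_offsets at line 8
  4-10: logged in map_offsets at line 12
  11: logged in map_offsets at line 13
  12: logged in grade_run at line 20
  13: logged in main at line 28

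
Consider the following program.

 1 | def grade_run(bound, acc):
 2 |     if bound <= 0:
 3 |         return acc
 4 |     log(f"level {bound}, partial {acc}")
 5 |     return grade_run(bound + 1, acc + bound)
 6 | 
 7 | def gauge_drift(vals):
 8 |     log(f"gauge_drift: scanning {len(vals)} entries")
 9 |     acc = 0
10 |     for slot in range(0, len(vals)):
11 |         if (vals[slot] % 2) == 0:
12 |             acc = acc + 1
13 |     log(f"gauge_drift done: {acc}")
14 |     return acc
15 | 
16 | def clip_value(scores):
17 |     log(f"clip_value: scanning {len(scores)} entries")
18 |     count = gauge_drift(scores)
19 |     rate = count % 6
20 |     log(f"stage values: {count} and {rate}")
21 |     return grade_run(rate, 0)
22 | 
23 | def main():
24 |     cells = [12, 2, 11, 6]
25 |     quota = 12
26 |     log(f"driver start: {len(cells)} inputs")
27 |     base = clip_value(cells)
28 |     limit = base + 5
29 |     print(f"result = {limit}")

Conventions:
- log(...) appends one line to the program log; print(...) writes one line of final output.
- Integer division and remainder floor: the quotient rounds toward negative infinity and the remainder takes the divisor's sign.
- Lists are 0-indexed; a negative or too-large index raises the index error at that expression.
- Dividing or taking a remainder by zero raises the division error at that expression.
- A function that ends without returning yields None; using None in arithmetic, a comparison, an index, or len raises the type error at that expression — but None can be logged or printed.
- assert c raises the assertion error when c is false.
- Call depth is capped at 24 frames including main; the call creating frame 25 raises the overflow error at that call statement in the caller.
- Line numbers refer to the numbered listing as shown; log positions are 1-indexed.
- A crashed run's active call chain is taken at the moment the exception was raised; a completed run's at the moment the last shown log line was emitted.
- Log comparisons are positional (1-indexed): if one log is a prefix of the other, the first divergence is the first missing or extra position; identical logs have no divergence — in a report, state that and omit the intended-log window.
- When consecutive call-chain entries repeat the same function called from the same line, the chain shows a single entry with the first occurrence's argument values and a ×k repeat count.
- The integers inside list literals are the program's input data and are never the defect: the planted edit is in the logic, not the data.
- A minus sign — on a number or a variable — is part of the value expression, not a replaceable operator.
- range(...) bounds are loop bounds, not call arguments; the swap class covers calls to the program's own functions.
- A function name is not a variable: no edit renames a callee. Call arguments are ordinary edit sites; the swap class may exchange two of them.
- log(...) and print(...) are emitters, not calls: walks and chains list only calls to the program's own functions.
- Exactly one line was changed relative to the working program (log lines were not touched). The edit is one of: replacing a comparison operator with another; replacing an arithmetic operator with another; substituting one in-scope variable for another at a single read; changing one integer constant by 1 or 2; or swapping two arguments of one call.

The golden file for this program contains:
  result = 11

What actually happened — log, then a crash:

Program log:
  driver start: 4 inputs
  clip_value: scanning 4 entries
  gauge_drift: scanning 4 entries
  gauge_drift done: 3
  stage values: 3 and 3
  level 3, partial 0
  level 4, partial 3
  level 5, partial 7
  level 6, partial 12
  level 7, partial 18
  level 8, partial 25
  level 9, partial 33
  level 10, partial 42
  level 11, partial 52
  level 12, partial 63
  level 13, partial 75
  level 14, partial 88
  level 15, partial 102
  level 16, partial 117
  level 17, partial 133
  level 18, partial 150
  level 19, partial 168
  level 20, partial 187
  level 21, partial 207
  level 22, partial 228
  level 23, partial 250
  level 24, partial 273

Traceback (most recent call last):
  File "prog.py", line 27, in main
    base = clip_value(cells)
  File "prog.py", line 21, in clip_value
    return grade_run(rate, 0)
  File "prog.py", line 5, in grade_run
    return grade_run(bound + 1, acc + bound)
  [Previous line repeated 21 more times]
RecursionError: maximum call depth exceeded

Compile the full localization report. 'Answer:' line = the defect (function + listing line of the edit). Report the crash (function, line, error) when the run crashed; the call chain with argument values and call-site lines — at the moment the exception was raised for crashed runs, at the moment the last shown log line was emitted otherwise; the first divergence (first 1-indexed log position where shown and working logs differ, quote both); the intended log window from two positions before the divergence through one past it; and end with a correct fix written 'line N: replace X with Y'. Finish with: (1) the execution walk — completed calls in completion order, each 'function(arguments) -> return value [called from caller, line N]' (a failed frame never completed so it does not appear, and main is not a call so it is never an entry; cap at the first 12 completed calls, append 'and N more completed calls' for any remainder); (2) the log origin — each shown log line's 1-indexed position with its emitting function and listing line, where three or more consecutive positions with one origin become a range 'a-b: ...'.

Answer: the defect is in grade_run at line 5.
The tell: Log line 7 is where behavior first shows: 'level 4, partial 3' appears instead of 'level 2, partial 3'.
Crash: grade_run, line 5, RecursionError.
Call chain: main -> clip_value([12, 2, 11, 6]) (called at line 27) -> grade_run(3, 0) (called at line 21) -> grade_run(4, 3) (called at line 5) ×21.
First divergence: position 7; shown 'level 4, partial 3' vs intended 'level 2, partial 3'.
Intended log window:
  5: stage values: 3 and 3
  6: level 3, partial 0
  7: level 2, partial 3
  8: level 1, partial 5
Execution walk:
  gauge_drift([12, 2, 11, 6]) -> 3  [called from clip_value, line 18]
Origin of each log line:
  1: emitted by main (line 26)
  2: emitted by clip_value (line 17)
  3: emitted by gauge_drift (line 8)
  4: emitted by gauge_drift (line 13)
  5: emitted by clip_value (line 20)
  6-27: emitted by grade_run (line 4)
A correct fix: line 5: replace `bound + 1` with `bound - 1`.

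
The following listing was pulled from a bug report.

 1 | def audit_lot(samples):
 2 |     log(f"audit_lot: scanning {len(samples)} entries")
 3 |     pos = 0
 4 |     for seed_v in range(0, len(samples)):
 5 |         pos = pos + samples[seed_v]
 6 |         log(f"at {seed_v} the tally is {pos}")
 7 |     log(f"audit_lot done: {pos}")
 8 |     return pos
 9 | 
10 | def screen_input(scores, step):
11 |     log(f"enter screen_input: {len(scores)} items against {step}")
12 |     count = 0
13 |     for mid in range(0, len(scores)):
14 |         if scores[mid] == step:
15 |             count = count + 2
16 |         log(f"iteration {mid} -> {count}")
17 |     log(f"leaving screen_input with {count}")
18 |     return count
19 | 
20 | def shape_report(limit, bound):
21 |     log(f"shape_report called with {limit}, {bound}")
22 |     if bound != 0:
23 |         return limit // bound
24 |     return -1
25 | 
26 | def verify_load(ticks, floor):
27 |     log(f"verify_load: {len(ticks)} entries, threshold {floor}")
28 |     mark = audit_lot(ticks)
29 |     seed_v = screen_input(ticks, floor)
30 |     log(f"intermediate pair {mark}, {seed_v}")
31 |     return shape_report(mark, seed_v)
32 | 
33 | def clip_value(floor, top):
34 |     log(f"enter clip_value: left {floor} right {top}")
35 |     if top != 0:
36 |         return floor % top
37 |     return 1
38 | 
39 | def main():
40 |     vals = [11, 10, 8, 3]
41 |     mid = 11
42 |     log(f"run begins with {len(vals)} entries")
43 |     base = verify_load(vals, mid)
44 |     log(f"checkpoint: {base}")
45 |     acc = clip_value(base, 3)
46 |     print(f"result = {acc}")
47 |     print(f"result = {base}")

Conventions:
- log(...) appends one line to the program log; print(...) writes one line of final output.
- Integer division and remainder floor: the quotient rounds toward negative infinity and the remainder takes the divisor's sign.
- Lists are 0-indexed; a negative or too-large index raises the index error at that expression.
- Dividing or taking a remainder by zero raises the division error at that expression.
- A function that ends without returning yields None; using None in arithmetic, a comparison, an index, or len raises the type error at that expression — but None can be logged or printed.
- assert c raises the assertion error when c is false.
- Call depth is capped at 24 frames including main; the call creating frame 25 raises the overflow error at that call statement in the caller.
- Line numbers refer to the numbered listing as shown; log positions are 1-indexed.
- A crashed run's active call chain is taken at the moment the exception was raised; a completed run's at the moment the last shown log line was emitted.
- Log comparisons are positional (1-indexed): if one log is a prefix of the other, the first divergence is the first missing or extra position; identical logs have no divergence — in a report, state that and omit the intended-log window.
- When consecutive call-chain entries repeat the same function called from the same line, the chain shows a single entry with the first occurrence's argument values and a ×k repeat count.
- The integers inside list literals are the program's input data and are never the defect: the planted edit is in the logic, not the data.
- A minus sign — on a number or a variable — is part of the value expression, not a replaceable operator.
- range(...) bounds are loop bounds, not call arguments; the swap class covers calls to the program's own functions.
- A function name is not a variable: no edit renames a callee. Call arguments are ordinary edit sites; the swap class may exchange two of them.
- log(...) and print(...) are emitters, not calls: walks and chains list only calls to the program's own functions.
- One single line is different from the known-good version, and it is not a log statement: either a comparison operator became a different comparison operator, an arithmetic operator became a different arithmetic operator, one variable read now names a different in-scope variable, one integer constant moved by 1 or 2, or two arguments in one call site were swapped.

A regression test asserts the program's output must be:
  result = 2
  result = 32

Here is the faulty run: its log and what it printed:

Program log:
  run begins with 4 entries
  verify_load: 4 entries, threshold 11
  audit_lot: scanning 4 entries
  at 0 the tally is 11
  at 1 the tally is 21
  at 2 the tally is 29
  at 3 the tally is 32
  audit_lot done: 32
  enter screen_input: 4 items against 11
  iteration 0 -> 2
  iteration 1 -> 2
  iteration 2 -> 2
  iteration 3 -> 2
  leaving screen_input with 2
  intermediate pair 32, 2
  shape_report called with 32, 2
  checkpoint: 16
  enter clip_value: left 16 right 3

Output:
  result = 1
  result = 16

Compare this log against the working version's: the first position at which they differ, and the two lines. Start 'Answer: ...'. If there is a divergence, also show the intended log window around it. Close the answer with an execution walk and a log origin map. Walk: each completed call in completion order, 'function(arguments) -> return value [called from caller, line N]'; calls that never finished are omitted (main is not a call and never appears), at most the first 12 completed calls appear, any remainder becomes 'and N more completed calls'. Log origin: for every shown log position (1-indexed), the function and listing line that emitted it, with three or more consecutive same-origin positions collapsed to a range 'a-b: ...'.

Answer: at position 10 the run shows 'iteration 0 -> 2' where the working version logs 'iteration 0 -> 1'.
Intended log window:
  8: audit_lot done: 32
  9: enter screen_input: 4 items against 11
  10: iteration 0 -> 1
  11: iteration 1 -> 1
Execution walk:
  audit_lot([11, 10, 8, 3]) -> 32  [called from verify_load, line 28]
  screen_input([11, 10, 8, 3], 11) -> 2  [called from verify_load, line 29]
  shape_report(32, 2) -> 16  [called from verify_load, line 31]
  verify_load([11, 10, 8, 3], 11) -> 16  [called from main, line 43]
  clip_value(16, 3) -> 1  [called from main, line 45]
Log line origins:
  1: emitted by main (line 42)
  2: emitted by verify_load (line 27)
  3: emitted by audit_lot (line 2)
  4-7: emitted by audit_lot (line 6)
  8: emitted by audit_lot (line 7)
  9: emitted by screen_input (line 11)
  10-13: emitted by screen_input (line 16)
  14: emitted by screen_input (line 17)
  15: emitted by verify_load (line 30)
  16: emitted by shape_report (line 21)
  17: emitted by main (line 44)
  18: emitted by clip_value (line 34)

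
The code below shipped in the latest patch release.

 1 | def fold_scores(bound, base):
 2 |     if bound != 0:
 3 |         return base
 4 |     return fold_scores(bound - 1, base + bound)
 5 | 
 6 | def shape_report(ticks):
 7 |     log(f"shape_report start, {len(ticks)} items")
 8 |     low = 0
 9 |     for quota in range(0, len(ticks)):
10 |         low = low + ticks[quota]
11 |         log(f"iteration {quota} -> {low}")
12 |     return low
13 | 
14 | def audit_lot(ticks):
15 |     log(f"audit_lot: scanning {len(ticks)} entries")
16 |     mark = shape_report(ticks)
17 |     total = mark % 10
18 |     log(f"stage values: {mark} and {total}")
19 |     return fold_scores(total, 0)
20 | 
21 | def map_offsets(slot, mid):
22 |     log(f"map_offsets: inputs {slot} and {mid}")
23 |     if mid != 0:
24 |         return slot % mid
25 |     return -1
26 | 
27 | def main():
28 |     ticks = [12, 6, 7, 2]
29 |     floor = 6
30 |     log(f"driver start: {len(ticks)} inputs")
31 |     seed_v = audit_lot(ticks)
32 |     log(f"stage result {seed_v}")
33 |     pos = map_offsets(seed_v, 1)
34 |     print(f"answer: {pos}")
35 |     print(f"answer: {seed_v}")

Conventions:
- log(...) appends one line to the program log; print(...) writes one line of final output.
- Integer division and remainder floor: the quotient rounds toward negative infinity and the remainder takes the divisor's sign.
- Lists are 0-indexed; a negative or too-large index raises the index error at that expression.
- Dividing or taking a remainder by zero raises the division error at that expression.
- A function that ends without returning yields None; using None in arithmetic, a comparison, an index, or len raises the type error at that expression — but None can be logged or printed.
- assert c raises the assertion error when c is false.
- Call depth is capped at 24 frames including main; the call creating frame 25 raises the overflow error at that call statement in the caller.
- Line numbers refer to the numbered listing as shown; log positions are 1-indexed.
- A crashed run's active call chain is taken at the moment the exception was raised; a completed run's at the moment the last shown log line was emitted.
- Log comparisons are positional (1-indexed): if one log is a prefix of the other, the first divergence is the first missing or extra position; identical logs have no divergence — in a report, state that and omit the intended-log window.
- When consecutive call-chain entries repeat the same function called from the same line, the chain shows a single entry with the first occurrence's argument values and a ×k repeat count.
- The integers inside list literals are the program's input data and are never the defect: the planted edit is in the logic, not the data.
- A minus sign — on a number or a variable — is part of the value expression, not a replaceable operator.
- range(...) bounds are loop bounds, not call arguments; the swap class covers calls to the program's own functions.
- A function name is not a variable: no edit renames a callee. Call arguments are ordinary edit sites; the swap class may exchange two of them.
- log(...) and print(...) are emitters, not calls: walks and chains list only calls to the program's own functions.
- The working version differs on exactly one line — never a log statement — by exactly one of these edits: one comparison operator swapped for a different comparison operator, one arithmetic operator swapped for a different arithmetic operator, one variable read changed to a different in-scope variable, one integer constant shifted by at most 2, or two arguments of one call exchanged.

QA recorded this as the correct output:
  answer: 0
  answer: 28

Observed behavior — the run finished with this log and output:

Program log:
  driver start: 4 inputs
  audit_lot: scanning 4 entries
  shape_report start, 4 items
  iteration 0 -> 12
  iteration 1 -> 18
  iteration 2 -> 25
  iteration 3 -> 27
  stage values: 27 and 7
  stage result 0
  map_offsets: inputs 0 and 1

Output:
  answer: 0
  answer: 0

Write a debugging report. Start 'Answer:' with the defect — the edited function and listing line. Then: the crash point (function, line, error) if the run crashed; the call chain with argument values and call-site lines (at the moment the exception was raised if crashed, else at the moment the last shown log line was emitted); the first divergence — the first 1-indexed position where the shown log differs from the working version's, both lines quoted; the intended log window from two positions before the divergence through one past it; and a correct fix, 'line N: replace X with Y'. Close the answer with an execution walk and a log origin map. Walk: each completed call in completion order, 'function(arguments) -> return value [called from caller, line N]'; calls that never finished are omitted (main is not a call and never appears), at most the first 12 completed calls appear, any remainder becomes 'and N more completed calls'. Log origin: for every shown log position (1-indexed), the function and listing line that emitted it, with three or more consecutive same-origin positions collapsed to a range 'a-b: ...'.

Answer: the defect is in fold_scores at line 2.
Key fact: At log position 9 the runs split — shown 'stage result 0', but the working version logs 'stage result 28'.
Call chain: main -> map_offsets(0, 1) (called at line 33).
First divergence: position 9 — the shown line 'stage result 0' should read 'stage result 28'.
Intended log window:
  7: iteration 3 -> 27
  8: stage values: 27 and 7
  9: stage result 28
  10: map_offsets: inputs 28 and 1
Execution walk:
  shape_report([12, 6, 7, 2]) -> 27  [called from audit_lot, line 16]
  fold_scores(7, 0) -> 0  [called from audit_lot, line 19]
  audit_lot([12, 6, 7, 2]) -> 0  [called from main, line 31]
  map_offsets(0, 1) -> 0  [called from main, line 33]
Log line origins:
  1: from main, line 30
  2: from audit_lot, line 15
  3: from shape_report, line 7
  4-7: from shape_report, line 11
  8: from audit_lot, line 18
  9: from main, line 32
  10: from map_offsets, line 22
A correct fix: line 2: replace `!=` with `<=`.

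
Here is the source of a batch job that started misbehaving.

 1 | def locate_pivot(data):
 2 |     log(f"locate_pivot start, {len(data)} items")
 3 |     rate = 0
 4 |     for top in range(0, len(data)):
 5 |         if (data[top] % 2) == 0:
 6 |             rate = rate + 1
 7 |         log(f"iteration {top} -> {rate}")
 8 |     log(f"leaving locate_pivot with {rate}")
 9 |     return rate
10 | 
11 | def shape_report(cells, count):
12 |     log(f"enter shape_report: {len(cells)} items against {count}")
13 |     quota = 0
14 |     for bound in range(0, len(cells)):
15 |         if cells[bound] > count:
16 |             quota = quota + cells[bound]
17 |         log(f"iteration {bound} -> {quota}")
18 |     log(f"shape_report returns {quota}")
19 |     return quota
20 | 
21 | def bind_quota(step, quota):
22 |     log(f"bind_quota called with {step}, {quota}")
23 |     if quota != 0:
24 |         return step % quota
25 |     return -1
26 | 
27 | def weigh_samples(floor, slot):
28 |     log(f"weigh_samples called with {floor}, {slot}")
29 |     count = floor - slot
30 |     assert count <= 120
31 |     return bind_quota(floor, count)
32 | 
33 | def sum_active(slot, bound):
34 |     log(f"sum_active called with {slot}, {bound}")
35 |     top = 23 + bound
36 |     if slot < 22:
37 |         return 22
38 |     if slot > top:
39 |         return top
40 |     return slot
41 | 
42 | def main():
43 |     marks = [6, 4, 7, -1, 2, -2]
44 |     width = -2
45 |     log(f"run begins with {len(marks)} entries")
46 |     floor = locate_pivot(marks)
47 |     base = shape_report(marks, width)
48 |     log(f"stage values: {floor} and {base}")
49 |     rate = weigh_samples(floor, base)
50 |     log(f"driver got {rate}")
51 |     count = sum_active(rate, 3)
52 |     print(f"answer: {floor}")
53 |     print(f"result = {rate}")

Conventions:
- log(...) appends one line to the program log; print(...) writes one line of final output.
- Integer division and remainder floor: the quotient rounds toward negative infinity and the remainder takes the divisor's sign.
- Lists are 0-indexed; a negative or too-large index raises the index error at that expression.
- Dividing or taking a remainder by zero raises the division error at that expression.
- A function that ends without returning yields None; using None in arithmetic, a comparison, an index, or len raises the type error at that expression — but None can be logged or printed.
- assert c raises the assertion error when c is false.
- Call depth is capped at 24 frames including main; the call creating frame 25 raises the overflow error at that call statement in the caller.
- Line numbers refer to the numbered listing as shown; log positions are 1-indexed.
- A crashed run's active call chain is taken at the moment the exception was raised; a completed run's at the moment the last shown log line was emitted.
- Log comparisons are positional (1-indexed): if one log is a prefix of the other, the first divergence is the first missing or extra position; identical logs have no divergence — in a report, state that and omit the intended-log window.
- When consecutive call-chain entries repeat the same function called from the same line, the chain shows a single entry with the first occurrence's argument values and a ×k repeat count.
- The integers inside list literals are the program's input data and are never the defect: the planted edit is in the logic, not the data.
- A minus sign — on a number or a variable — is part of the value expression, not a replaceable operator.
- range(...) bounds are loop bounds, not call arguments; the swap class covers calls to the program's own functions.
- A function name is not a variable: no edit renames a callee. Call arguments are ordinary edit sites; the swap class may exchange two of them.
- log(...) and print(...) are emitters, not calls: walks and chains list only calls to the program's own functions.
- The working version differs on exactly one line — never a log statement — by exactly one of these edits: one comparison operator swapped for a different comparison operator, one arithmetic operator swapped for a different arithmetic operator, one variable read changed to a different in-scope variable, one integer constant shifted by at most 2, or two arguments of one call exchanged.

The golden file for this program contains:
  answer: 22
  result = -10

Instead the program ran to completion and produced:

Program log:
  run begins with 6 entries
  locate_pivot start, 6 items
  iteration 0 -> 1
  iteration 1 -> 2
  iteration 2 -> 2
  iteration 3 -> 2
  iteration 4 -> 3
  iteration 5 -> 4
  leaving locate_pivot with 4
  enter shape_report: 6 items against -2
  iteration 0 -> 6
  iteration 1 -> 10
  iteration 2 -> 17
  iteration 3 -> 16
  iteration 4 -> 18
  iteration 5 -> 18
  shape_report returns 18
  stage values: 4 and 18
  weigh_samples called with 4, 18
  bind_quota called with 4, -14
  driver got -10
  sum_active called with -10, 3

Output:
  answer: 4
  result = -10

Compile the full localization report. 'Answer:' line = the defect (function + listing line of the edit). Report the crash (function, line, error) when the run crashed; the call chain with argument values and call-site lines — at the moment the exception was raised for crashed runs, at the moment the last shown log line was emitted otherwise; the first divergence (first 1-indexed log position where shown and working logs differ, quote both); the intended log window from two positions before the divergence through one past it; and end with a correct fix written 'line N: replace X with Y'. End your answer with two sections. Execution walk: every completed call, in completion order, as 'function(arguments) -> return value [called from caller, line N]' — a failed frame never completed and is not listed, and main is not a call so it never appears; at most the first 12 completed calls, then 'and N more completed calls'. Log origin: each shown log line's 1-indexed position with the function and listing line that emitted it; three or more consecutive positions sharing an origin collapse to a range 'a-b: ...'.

Answer: the defect is in main at line 52.
Core observation: Nothing in the log betrays the bug — only the output does.
Call chain: main -> sum_active(-10, 3) (called at line 51).
First divergence: none; the two logs match at every position.
Execution walk:
  locate_pivot([6, 4, 7, -1, 2, -2]) -> 4  [called from main, line 46]
  shape_report([6, 4, 7, -1, 2, -2], -2) -> 18  [called from main, line 47]
  bind_quota(4, -14) -> -10  [called from weigh_samples, line 31]
  weigh_samples(4, 18) -> -10  [called from main, line 49]
  sum_active(-10, 3) -> 22  [called from main, line 51]
Origin of each log line:
  1 — main, line 45
  2 — locate_pivot, line 2
  3-8 — locate_pivot, line 7
  9 — locate_pivot, line 8
  10 — shape_report, line 12
  11-16 — shape_report, line 17
  17 — shape_report, line 18
  18 — main, line 48
  19 — weigh_samples, line 28
  20 — bind_quota, line 22
  21 — main, line 50
  22 — sum_active, line 34
A correct fix: line 52: replace `floor` with `count`.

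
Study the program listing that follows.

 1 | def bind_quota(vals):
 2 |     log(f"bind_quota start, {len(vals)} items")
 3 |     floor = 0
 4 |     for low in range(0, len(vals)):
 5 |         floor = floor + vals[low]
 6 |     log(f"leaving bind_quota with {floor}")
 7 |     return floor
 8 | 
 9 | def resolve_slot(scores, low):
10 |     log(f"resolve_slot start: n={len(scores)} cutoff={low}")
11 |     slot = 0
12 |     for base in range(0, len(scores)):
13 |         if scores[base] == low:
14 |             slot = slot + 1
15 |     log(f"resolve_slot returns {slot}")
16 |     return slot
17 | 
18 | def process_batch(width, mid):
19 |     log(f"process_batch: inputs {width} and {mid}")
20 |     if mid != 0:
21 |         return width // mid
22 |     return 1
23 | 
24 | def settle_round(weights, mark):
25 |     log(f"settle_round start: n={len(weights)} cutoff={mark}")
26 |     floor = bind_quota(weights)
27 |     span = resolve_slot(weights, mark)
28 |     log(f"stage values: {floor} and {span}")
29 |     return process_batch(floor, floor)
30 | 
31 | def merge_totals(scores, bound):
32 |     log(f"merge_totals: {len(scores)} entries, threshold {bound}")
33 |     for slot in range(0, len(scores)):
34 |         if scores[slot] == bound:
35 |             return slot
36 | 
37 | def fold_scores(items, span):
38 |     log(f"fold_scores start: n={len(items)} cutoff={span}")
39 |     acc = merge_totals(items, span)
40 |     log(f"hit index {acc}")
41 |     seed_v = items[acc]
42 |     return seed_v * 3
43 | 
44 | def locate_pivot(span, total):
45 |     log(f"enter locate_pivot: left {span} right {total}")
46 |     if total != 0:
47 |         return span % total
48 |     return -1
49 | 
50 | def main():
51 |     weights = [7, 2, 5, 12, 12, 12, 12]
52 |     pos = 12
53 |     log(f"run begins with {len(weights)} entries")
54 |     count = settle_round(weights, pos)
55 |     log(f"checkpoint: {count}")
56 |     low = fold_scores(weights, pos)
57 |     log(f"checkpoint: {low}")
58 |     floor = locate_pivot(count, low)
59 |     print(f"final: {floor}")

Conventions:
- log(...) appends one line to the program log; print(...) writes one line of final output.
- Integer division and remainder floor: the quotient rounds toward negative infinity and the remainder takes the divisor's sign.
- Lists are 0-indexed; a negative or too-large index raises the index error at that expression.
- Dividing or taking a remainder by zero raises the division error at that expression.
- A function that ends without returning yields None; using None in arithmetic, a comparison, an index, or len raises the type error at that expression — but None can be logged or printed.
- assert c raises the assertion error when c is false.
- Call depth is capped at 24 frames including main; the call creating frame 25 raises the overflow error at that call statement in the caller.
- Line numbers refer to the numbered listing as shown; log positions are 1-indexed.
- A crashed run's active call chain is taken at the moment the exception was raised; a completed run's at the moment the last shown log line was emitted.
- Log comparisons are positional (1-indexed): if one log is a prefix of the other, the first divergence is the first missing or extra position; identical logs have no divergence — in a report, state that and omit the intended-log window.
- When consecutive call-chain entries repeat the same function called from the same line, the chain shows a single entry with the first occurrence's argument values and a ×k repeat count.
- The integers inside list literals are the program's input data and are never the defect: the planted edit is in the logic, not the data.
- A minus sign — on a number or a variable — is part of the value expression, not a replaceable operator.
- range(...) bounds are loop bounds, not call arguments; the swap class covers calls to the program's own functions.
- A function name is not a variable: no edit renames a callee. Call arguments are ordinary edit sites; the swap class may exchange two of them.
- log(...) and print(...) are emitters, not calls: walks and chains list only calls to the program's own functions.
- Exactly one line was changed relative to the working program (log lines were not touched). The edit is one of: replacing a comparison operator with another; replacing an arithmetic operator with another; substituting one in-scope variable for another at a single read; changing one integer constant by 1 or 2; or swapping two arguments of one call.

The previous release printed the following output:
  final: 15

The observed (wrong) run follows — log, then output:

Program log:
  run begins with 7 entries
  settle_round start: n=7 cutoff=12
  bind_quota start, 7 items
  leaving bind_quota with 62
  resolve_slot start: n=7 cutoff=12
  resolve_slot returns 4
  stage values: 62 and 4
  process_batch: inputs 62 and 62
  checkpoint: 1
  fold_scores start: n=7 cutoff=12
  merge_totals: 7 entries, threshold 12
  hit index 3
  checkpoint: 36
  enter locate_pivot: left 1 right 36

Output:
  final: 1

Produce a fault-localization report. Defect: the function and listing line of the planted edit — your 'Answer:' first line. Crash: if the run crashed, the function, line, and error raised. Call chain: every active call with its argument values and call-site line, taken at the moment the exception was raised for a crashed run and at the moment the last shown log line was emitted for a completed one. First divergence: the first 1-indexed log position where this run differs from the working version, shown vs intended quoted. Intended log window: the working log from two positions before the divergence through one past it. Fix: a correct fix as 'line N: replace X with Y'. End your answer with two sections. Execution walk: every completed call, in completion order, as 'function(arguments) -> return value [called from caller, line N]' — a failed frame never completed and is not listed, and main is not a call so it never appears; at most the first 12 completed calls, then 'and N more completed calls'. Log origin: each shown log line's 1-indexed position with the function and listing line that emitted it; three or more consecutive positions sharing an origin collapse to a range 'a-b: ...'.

Answer: the defect is in settle_round at line 29.
Key observation: The earliest visible damage is log position 8 — 'process_batch: inputs 62 and 62' rather than the intended 'process_batch: inputs 62 and 4'.
Call chain: main -> locate_pivot(1, 36) (called at line 58).
First divergence: position 8; shown 'process_batch: inputs 62 and 62' vs intended 'process_batch: inputs 62 and 4'.
Intended log window:
  6: resolve_slot returns 4
  7: stage values: 62 and 4
  8: process_batch: inputs 62 and 4
  9: checkpoint: 15
Execution walk:
  bind_quota([7, 2, 5, 12, 12, 12, 12]) -> 62  [called from settle_round, line 26]
  resolve_slot([7, 2, 5, 12, 12, 12, 12], 12) -> 4  [called from settle_round, line 27]
  process_batch(62, 62) -> 1  [called from settle_round, line 29]
  settle_round([7, 2, 5, 12, 12, 12, 12], 12) -> 1  [called from main, line 54]
  merge_totals([7, 2, 5, 12, 12, 12, 12], 12) -> 3  [called from fold_scores, line 39]
  fold_scores([7, 2, 5, 12, 12, 12, 12], 12) -> 36  [called from main, line 56]
  locate_pivot(1, 36) -> 1  [called from main, line 58]
Log line origins:
  1: emitted by main (line 53)
  2: emitted by settle_round (line 25)
  3: emitted by bind_quota (line 2)
  4: emitted by bind_quota (line 6)
  5: emitted by resolve_slot (line 10)
  6: emitted by resolve_slot (line 15)
  7: emitted by settle_round (line 28)
  8: emitted by process_batch (line 19)
  9: emitted by main (line 55)
  10: emitted by fold_scores (line 38)
  11: emitted by merge_totals (line 32)
  12: emitted by fold_scores (line 40)
  13: emitted by main (line 57)
  14: emitted by locate_pivot (line 45)
A correct fix: line 29: replace `process_batch(floor, floor)` with `process_batch(floor, span)`.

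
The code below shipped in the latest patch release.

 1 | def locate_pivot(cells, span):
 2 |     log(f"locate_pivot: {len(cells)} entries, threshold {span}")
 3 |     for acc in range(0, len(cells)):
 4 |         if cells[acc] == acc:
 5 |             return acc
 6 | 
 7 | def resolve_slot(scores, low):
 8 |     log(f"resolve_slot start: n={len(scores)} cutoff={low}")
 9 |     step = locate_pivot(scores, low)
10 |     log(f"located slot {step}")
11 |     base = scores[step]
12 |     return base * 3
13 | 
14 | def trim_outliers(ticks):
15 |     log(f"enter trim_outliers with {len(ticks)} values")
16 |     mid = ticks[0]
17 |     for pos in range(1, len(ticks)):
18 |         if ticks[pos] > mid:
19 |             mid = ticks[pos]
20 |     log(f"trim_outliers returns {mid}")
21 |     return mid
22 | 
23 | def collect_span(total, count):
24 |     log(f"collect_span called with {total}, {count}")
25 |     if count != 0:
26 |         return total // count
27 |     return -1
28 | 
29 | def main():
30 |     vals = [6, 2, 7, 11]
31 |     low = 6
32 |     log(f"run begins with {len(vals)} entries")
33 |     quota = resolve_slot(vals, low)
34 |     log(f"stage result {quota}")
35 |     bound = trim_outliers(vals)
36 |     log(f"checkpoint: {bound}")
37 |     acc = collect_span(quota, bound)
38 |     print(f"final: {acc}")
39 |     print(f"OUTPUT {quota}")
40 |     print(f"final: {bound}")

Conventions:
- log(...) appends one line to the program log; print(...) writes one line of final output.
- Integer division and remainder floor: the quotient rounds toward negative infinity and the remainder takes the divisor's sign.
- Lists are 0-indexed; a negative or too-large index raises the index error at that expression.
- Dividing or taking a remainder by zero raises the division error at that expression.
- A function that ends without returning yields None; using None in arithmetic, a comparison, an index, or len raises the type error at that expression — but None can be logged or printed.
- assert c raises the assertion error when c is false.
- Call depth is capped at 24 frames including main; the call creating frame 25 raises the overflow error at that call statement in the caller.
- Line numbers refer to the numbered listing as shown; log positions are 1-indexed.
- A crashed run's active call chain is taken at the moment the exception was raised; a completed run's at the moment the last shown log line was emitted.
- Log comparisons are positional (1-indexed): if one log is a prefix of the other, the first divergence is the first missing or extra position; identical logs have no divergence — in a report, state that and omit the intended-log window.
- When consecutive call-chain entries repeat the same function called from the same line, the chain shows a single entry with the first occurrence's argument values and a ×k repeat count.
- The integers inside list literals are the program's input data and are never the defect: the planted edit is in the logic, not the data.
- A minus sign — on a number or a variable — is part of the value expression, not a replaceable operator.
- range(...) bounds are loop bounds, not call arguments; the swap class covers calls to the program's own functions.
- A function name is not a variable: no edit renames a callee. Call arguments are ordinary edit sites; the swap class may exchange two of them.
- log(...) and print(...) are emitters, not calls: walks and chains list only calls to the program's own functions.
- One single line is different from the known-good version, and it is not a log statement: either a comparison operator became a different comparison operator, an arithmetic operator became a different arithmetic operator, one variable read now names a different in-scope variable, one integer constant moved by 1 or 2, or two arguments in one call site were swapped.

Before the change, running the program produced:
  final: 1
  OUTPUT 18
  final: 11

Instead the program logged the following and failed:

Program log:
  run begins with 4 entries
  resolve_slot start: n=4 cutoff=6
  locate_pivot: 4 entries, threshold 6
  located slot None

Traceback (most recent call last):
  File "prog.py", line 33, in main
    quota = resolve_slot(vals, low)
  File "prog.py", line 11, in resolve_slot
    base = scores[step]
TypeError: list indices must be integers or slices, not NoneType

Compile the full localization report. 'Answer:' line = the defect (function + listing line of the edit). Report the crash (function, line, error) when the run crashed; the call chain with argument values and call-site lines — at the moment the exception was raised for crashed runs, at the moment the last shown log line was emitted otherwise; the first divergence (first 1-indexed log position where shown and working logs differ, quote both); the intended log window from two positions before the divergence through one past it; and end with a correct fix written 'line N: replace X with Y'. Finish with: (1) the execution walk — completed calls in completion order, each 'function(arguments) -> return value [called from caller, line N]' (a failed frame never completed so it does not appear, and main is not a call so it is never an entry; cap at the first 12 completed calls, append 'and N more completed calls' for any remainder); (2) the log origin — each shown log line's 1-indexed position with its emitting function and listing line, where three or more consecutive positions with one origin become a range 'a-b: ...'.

Answer: the defect is in locate_pivot at line 4.
Core observation: The earliest visible damage is log position 4 — 'located slot None' rather than the intended 'located slot 0'.
Crash: resolve_slot, line 11, TypeError.
Call chain: main -> resolve_slot([6, 2, 7, 11], 6) (called at line 33).
First divergence: position 4 — shown 'located slot None', intended 'located slot 0'.
Intended log window:
  2: resolve_slot start: n=4 cutoff=6
  3: locate_pivot: 4 entries, threshold 6
  4: located slot 0
  5: stage result 18
Execution walk:
  locate_pivot([6, 2, 7, 11], 6) -> None  [called from resolve_slot, line 9]
Log origin:
  1: logged in main at line 32
  2: logged in resolve_slot at line 8
  3: logged in locate_pivot at line 2
  4: logged in resolve_slot at line 10
A correct fix: line 4: replace `cells[acc] == acc` with `cells[acc] == span`.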